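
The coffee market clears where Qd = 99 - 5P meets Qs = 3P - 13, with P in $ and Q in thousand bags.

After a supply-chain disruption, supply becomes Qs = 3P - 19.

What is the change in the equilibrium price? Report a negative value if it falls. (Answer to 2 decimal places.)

+0.75

Original equilibrium: 99 - 5P = 3P - 13 gives 112 = 8P, so P = 14 and Q = 29.
After the shift, demand is Qd = 99 - 5P and supply is Qs = 3P - 19.
Equate the new curves: 99 - 5P = 3P - 19, giving 118 = 8P, P = 14.75, Q = 25.25.
ΔP = 14.75 − 14 = +0.75.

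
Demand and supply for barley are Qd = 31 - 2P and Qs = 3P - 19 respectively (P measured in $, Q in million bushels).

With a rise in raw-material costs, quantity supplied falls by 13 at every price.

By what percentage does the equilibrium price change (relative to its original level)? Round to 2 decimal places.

+26.00

Before the shock: 31 - 2P = 3P - 19 ⇒ 50 = 5P ⇒ P = 10, Q = 11.
The shock moves the curves to Qd = 31 - 2P and Qs = 3P - 32.
Equate the new curves: 31 - 2P = 3P - 32, giving 63 = 5P, P = 12.6, Q = 5.8.
%ΔP = (12.6 − 10) / 10 × 100 = +26.00%.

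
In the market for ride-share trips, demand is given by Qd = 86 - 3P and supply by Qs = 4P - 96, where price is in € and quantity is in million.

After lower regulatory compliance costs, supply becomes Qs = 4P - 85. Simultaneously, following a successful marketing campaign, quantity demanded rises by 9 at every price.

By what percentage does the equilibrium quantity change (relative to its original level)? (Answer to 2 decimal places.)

Original equilibrium: 86 - 3P = 4P - 96 gives 182 = 7P, so P = 26 and Q = 8.
The new curves are Qd = 95 - 3P (demand) and Qs = 4P - 85 (supply).
Clearing the new market: 95 - 3P = 4P - 85, so P = 180/7 ≈ 25.7143 and Q = 125/7 ≈ 17.8571.
%ΔQ = (17.8571 − 8) / 8 × 100 = +123.21%.

+123.21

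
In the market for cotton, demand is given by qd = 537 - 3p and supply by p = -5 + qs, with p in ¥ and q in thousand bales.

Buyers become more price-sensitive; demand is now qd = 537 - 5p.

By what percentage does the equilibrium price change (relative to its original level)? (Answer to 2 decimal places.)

Solve the original market: 537 - 3p = p + 5, hence p = 133 and q = 138.
After the shift, demand is qd = 537 - 5p and supply is qs = p + 5.
Setting them equal: 537 - 5p = p + 5 → 532 = 6p, so p = 266/3 ≈ 88.6667 and q = 281/3 ≈ 93.6667.
%Δp = (88.6667 − 133) / 133 × 100 = -33.33%.

-33.33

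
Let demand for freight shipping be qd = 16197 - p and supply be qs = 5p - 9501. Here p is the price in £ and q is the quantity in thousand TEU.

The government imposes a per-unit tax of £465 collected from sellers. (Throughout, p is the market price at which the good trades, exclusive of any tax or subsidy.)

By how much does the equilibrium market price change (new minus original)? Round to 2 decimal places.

+387.50

Original equilibrium: 16197 - p = 5p - 9501 gives 25698 = 6p, so p = 4283 and q = 11914.
Since sellers keep the price net of the tax, the effective supply curve becomes qs = 5p - 11826.
Equate the new curves: 16197 - p = 5p - 11826, giving 28023 = 6p, p = 4670.5, q = 11526.5.
Δp = 4670.5 − 4283 = +387.50.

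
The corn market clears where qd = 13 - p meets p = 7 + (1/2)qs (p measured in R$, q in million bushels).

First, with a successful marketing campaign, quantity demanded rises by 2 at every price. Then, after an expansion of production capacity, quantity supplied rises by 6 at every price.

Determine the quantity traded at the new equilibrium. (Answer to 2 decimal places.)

Solve the original market: 13 - p = 2p - 14, hence p = 9 and q = 4.
The shock moves the curves to qd = 15 - p and qs = 2p - 8.
Clearing the new market: 15 - p = 2p - 8, so p = 23/3 ≈ 7.6667 and q = 22/3 ≈ 7.3333.

7.33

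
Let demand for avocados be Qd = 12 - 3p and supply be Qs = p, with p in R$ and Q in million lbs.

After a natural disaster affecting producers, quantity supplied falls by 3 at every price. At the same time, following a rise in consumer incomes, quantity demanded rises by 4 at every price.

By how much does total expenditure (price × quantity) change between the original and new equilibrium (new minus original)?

Original equilibrium: 12 - 3p = p gives 12 = 4p, so p = 3 and Q = 3.
The shock moves the curves to Qd = 16 - 3p and Qs = p - 3.
Setting them equal: 16 - 3p = p - 3 → 19 = 4p, so p = 4.75 and Q = 1.75.
Expenditure moves from 3×3 = 9 to 4.75×1.75 = 8.3125; change = -0.6875.

-0.6875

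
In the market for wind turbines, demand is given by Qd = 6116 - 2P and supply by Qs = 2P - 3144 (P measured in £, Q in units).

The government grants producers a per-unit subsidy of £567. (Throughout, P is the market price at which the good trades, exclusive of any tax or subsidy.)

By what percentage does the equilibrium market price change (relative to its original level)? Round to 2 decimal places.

Before the shock: 6116 - 2P = 2P - 3144 ⇒ 9260 = 4P ⇒ P = 2315, Q = 1486.
Since sellers receive the price plus the subsidy, the effective supply curve becomes Qs = 2P - 2010.
New equilibrium: 6116 - 2P = 2P - 2010 ⇒ 8126 = 4P ⇒ P = 2031.5, Q = 2053.
%ΔP = (2031.5 − 2315) / 2315 × 100 = -12.25%.

-12.25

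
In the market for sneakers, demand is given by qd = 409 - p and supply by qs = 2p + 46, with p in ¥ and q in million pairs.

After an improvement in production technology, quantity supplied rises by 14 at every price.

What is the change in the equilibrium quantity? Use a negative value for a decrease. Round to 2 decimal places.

Solve the original market: 409 - p = 2p + 46, hence p = 121 and q = 288.
With the change applied: demand qd = 409 - p, supply qs = 2p + 60.
Setting them equal: 409 - p = 2p + 60 → 349 = 3p, so p = 349/3 ≈ 116.3333 and q = 878/3 ≈ 292.6667.
Δq = 292.6667 − 288 = +4.67.

+4.67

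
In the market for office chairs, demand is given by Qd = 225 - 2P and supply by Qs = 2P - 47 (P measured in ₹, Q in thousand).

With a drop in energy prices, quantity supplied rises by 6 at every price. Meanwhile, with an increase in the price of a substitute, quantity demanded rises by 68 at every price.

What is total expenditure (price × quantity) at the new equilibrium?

Before the shock: 225 - 2P = 2P - 47 ⇒ 272 = 4P ⇒ P = 68, Q = 89.
After the shift, demand is Qd = 293 - 2P and supply is Qs = 2P - 41.
Clearing the new market: 293 - 2P = 2P - 41, so P = 83.5 and Q = 126.
New expenditure = 83.5 × 126 = 10521.

10521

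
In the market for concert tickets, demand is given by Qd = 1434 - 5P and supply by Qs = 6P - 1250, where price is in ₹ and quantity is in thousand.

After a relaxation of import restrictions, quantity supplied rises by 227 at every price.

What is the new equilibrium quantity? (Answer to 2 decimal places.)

Original equilibrium: 1434 - 5P = 6P - 1250 gives 2684 = 11P, so P = 244 and Q = 214.
After the shift, demand is Qd = 1434 - 5P and supply is Qs = 6P - 1023.
New equilibrium: 1434 - 5P = 6P - 1023 ⇒ 2457 = 11P ⇒ P = 2457/11 ≈ 223.3636, Q = 3489/11 ≈ 317.1818.

317.18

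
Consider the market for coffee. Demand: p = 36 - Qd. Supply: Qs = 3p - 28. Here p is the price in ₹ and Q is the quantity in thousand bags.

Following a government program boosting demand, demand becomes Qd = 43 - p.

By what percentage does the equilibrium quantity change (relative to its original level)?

Solve the original market: 36 - p = 3p - 28, hence p = 16 and Q = 20.
The new curves are Qd = 43 - p (demand) and Qs = 3p - 28 (supply).
Clearing the new market: 43 - p = 3p - 28, so p = 17.75 and Q = 25.25.
%ΔQ = (25.25 − 20) / 20 × 100 = +26.25%.

+26.25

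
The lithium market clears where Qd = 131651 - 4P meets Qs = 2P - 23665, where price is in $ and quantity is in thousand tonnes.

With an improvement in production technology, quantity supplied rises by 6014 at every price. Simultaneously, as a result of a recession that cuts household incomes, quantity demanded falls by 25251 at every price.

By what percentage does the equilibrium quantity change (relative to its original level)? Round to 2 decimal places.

-15.68

Solve the original market: 131651 - 4P = 2P - 23665, hence P = 25886 and Q = 28107.
After the shift, demand is Qd = 106400 - 4P and supply is Qs = 2P - 17651.
Setting them equal: 106400 - 4P = 2P - 17651 → 124051 = 6P, so P = 124051/6 ≈ 20675.1667 and Q = 71098/3 ≈ 23699.3333.
%ΔQ = (23699.3333 − 28107) / 28107 × 100 = -15.68%.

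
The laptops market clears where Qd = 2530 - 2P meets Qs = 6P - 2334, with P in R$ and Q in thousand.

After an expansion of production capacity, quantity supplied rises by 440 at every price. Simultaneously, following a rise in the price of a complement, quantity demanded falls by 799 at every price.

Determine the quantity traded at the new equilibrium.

Original equilibrium: 2530 - 2P = 6P - 2334 gives 4864 = 8P, so P = 608 and Q = 1314.
The shock moves the curves to Qd = 1731 - 2P and Qs = 6P - 1894.
Clearing the new market: 1731 - 2P = 6P - 1894, so P = 453.125 and Q = 824.75.

824.75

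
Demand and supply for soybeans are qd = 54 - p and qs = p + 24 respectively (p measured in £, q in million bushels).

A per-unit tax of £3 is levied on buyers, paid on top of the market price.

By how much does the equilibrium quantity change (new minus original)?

-1.5

Solve the original market: 54 - p = p + 24, hence p = 15 and q = 39.
Since buyers pay the price plus the tax, the effective demand curve becomes qd = 51 - p.
New equilibrium: 51 - p = p + 24 ⇒ 27 = 2p ⇒ p = 13.5, q = 37.5.
Δq = 37.5 − 39 = -1.5.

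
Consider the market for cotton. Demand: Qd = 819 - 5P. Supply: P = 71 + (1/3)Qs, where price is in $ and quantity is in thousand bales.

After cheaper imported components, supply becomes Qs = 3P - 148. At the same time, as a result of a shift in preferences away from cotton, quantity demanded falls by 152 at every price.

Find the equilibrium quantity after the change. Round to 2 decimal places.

Original equilibrium: 819 - 5P = 3P - 213 gives 1032 = 8P, so P = 129 and Q = 174.
The shock moves the curves to Qd = 667 - 5P and Qs = 3P - 148.
Clearing the new market: 667 - 5P = 3P - 148, so P = 101.875 and Q = 157.625.

157.63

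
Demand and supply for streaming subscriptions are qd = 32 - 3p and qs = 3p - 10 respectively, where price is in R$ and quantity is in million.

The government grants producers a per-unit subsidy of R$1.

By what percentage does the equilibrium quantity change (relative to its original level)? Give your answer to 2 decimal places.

+13.64

Original equilibrium: 32 - 3p = 3p - 10 gives 42 = 6p, so p = 7 and q = 11.
Since sellers receive the price plus the subsidy, the effective supply curve becomes qs = 3p - 7.
Equate the new curves: 32 - 3p = 3p - 7, giving 39 = 6p, p = 6.5, q = 12.5.
%Δq = (12.5 − 11) / 11 × 100 = +13.64%.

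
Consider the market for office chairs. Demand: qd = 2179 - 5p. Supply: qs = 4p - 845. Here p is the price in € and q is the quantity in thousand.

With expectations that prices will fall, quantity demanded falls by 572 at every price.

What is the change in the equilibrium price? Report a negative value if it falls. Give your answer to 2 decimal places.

Before the shock: 2179 - 5p = 4p - 845 ⇒ 3024 = 9p ⇒ p = 336, q = 499.
After the shift, demand is qd = 1607 - 5p and supply is qs = 4p - 845.
Equate the new curves: 1607 - 5p = 4p - 845, giving 2452 = 9p, p = 2452/9 ≈ 272.4444, q = 2203/9 ≈ 244.7778.
Δp = 272.4444 − 336 = -63.56.

-63.56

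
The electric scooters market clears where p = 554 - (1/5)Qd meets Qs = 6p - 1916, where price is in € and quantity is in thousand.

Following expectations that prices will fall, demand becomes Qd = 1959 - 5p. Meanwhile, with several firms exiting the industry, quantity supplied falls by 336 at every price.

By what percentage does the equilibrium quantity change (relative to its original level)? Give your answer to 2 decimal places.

Initially, 2770 - 5p = 6p - 1916, so 4686 = 11p and p = 426, Q = 640.
The shock moves the curves to Qd = 1959 - 5p and Qs = 6p - 2252.
Setting them equal: 1959 - 5p = 6p - 2252 → 4211 = 11p, so p = 4211/11 ≈ 382.8182 and Q = 494/11 ≈ 44.9091.
%ΔQ = (44.9091 − 640) / 640 × 100 = -92.98%.

-92.98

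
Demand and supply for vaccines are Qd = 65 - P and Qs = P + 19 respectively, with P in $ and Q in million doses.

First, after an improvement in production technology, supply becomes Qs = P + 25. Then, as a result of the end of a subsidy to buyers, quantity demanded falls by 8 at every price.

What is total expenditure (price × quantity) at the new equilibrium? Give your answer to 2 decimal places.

656.00

Original equilibrium: 65 - P = P + 19 gives 46 = 2P, so P = 23 and Q = 42.
The new curves are Qd = 57 - P (demand) and Qs = P + 25 (supply).
Setting them equal: 57 - P = P + 25 → 32 = 2P, so P = 16 and Q = 41.
New expenditure = 16 × 41 = 656.00.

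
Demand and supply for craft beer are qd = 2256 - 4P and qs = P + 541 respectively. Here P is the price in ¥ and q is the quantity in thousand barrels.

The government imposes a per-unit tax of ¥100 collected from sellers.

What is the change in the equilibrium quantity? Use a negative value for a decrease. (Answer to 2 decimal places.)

Initially, 2256 - 4P = P + 541, so 1715 = 5P and P = 343, q = 884.
Since sellers keep the price net of the tax, the effective supply curve becomes qs = P + 441.
Equate the new curves: 2256 - 4P = P + 441, giving 1815 = 5P, P = 363, q = 804.
Δq = 804 − 884 = -80.00.

-80.00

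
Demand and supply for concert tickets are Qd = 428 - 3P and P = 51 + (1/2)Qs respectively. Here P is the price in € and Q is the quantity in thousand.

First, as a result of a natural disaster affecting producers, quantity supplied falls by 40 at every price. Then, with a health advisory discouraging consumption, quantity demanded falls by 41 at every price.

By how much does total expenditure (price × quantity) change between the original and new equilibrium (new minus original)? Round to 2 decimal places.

-4296.32

Before the shock: 428 - 3P = 2P - 102 ⇒ 530 = 5P ⇒ P = 106, Q = 110.
The shock moves the curves to Qd = 387 - 3P and Qs = 2P - 142.
Clearing the new market: 387 - 3P = 2P - 142, so P = 105.8 and Q = 69.6.
Expenditure moves from 106×110 = 11660 to 105.8×69.6 = 7363.68; change = -4296.32.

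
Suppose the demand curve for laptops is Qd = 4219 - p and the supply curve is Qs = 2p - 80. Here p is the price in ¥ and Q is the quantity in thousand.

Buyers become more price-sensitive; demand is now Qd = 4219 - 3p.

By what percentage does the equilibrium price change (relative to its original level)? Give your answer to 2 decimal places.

Initially, 4219 - p = 2p - 80, so 4299 = 3p and p = 1433, Q = 2786.
The shock moves the curves to Qd = 4219 - 3p and Qs = 2p - 80.
Setting them equal: 4219 - 3p = 2p - 80 → 4299 = 5p, so p = 859.8 and Q = 1639.6.
%Δp = (859.8 − 1433) / 1433 × 100 = -40.00%.

-40.00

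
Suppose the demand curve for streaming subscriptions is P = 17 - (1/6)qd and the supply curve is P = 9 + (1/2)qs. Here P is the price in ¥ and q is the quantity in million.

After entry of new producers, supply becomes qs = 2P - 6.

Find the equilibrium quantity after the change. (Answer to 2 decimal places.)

Initially, 102 - 6P = 2P - 18, so 120 = 8P and P = 15, q = 12.
After the shift, demand is qd = 102 - 6P and supply is qs = 2P - 6.
Equate the new curves: 102 - 6P = 2P - 6, giving 108 = 8P, P = 13.5, q = 21.

21.00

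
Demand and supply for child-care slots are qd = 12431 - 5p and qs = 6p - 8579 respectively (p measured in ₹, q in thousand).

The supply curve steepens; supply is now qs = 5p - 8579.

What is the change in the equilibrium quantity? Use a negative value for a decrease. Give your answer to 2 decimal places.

Solve the original market: 12431 - 5p = 6p - 8579, hence p = 1910 and q = 2881.
The shock moves the curves to qd = 12431 - 5p and qs = 5p - 8579.
Setting them equal: 12431 - 5p = 5p - 8579 → 21010 = 10p, so p = 2101 and q = 1926.
Δq = 1926 − 2881 = -955.00.

-955.00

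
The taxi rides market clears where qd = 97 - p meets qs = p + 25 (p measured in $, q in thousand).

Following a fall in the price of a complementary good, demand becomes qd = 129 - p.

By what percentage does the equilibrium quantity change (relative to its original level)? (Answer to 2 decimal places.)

Before the shock: 97 - p = p + 25 ⇒ 72 = 2p ⇒ p = 36, q = 61.
The new curves are qd = 129 - p (demand) and qs = p + 25 (supply).
Setting them equal: 129 - p = p + 25 → 104 = 2p, so p = 52 and q = 77.
%Δq = (77 − 61) / 61 × 100 = +26.23%.

+26.23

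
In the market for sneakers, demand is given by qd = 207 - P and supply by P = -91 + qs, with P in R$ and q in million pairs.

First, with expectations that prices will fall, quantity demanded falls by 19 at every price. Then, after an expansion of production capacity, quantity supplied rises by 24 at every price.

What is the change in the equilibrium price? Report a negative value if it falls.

Original equilibrium: 207 - P = P + 91 gives 116 = 2P, so P = 58 and q = 149.
The shock moves the curves to qd = 188 - P and qs = P + 115.
Setting them equal: 188 - P = P + 115 → 73 = 2P, so P = 36.5 and q = 151.5.
ΔP = 36.5 − 58 = -21.5.

-21.5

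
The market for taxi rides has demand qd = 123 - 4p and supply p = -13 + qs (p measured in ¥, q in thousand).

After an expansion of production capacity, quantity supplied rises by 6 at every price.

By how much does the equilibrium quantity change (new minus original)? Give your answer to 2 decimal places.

+4.80

Solve the original market: 123 - 4p = p + 13, hence p = 22 and q = 35.
After the shift, demand is qd = 123 - 4p and supply is qs = p + 19.
Setting them equal: 123 - 4p = p + 19 → 104 = 5p, so p = 20.8 and q = 39.8.
Δq = 39.8 − 35 = +4.80.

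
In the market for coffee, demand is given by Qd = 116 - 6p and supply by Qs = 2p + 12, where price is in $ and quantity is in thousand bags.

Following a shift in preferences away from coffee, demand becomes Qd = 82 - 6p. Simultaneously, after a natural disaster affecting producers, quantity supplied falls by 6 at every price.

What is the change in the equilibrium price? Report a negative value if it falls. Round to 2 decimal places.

Solve the original market: 116 - 6p = 2p + 12, hence p = 13 and Q = 38.
After the shift, demand is Qd = 82 - 6p and supply is Qs = 2p + 6.
Equate the new curves: 82 - 6p = 2p + 6, giving 76 = 8p, p = 9.5, Q = 25.
Δp = 9.5 − 13 = -3.50.

-3.50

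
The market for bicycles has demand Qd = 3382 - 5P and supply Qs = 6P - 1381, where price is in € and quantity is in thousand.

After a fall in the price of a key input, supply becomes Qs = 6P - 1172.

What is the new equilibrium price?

414

Before the shock: 3382 - 5P = 6P - 1381 ⇒ 4763 = 11P ⇒ P = 433, Q = 1217.
With the change applied: demand Qd = 3382 - 5P, supply Qs = 6P - 1172.
Setting them equal: 3382 - 5P = 6P - 1172 → 4554 = 11P, so P = 414 and Q = 1312.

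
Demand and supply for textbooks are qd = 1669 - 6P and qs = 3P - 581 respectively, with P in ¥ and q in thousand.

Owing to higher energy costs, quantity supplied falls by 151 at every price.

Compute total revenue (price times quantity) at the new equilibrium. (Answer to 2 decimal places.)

Original equilibrium: 1669 - 6P = 3P - 581 gives 2250 = 9P, so P = 250 and q = 169.
After the shift, demand is qd = 1669 - 6P and supply is qs = 3P - 732.
New equilibrium: 1669 - 6P = 3P - 732 ⇒ 2401 = 9P ⇒ P = 2401/9 ≈ 266.7778, q = 205/3 ≈ 68.3333.
New expenditure = 266.7778 × 68.3333 = 18229.81.

18229.81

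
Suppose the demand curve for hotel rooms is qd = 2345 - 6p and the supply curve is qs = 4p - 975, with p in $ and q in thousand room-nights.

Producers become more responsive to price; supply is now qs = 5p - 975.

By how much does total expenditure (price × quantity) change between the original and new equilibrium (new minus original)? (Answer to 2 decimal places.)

+44002.35

Initially, 2345 - 6p = 4p - 975, so 3320 = 10p and p = 332, q = 353.
The new curves are qd = 2345 - 6p (demand) and qs = 5p - 975 (supply).
Setting them equal: 2345 - 6p = 5p - 975 → 3320 = 11p, so p = 3320/11 ≈ 301.8182 and q = 5875/11 ≈ 534.0909.
Expenditure moves from 332×353 = 117196 to 301.8182×534.0909 = 161198.3471; change = +44002.35.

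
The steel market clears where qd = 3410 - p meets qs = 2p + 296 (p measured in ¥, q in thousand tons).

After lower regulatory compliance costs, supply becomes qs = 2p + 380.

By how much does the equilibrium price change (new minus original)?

Before the shock: 3410 - p = 2p + 296 ⇒ 3114 = 3p ⇒ p = 1038, q = 2372.
The shock moves the curves to qd = 3410 - p and qs = 2p + 380.
New equilibrium: 3410 - p = 2p + 380 ⇒ 3030 = 3p ⇒ p = 1010, q = 2400.
Δp = 1010 − 1038 = -28.

-28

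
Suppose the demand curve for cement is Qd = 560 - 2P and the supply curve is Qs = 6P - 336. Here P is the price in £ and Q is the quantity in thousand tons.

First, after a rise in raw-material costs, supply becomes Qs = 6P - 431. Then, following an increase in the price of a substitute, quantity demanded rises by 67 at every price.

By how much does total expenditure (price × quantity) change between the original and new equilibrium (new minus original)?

+10308.625

Before the shock: 560 - 2P = 6P - 336 ⇒ 896 = 8P ⇒ P = 112, Q = 336.
The new curves are Qd = 627 - 2P (demand) and Qs = 6P - 431 (supply).
New equilibrium: 627 - 2P = 6P - 431 ⇒ 1058 = 8P ⇒ P = 132.25, Q = 362.5.
Expenditure moves from 112×336 = 37632 to 132.25×362.5 = 47940.625; change = +10308.625.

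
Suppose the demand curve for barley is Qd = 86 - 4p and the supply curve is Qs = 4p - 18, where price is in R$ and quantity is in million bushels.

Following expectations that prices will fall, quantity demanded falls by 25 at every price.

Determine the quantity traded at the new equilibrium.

Solve the original market: 86 - 4p = 4p - 18, hence p = 13 and Q = 34.
After the shift, demand is Qd = 61 - 4p and supply is Qs = 4p - 18.
Equate the new curves: 61 - 4p = 4p - 18, giving 79 = 8p, p = 9.875, Q = 21.5.

21.5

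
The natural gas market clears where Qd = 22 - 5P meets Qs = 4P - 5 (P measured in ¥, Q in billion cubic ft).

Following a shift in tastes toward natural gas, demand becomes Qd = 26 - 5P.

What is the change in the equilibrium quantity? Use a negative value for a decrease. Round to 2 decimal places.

Original equilibrium: 22 - 5P = 4P - 5 gives 27 = 9P, so P = 3 and Q = 7.
After the shift, demand is Qd = 26 - 5P and supply is Qs = 4P - 5.
Equate the new curves: 26 - 5P = 4P - 5, giving 31 = 9P, P = 31/9 ≈ 3.4444, Q = 79/9 ≈ 8.7778.
ΔQ = 8.7778 − 7 = +1.78.

+1.78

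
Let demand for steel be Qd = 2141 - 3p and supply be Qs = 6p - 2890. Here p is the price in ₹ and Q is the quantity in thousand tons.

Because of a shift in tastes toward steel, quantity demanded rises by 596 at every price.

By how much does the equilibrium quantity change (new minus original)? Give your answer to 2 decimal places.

Original equilibrium: 2141 - 3p = 6p - 2890 gives 5031 = 9p, so p = 559 and Q = 464.
The new curves are Qd = 2737 - 3p (demand) and Qs = 6p - 2890 (supply).
New equilibrium: 2737 - 3p = 6p - 2890 ⇒ 5627 = 9p ⇒ p = 5627/9 ≈ 625.2222, Q = 2584/3 ≈ 861.3333.
ΔQ = 861.3333 − 464 = +397.33.

+397.33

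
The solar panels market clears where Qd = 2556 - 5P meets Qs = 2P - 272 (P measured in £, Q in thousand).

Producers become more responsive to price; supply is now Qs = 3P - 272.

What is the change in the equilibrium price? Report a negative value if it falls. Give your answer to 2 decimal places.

-50.50

Original equilibrium: 2556 - 5P = 2P - 272 gives 2828 = 7P, so P = 404 and Q = 536.
The shock moves the curves to Qd = 2556 - 5P and Qs = 3P - 272.
Setting them equal: 2556 - 5P = 3P - 272 → 2828 = 8P, so P = 353.5 and Q = 788.5.
ΔP = 353.5 − 404 = -50.50.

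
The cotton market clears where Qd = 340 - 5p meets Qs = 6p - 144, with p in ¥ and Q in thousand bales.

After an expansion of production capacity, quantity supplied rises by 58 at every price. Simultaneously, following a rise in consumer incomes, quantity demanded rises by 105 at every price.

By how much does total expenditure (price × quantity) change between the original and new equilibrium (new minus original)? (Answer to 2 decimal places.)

Initially, 340 - 5p = 6p - 144, so 484 = 11p and p = 44, Q = 120.
The new curves are Qd = 445 - 5p (demand) and Qs = 6p - 86 (supply).
Setting them equal: 445 - 5p = 6p - 86 → 531 = 11p, so p = 531/11 ≈ 48.2727 and Q = 2240/11 ≈ 203.6364.
Expenditure moves from 44×120 = 5280 to 48.2727×203.6364 = 9830.0826; change = +4550.08.

+4550.08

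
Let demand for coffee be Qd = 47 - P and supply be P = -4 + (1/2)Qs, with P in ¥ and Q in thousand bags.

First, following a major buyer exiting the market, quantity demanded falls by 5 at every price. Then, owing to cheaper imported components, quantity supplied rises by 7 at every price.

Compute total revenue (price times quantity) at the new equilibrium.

Original equilibrium: 47 - P = 2P + 8 gives 39 = 3P, so P = 13 and Q = 34.
With the change applied: demand Qd = 42 - P, supply Qs = 2P + 15.
Clearing the new market: 42 - P = 2P + 15, so P = 9 and Q = 33.
New expenditure = 9 × 33 = 297.

297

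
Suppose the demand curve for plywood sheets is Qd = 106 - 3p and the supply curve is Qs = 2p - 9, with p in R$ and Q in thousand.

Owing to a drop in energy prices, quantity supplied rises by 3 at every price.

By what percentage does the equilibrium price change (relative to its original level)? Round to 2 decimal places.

Before the shock: 106 - 3p = 2p - 9 ⇒ 115 = 5p ⇒ p = 23, Q = 37.
The new curves are Qd = 106 - 3p (demand) and Qs = 2p - 6 (supply).
Clearing the new market: 106 - 3p = 2p - 6, so p = 22.4 and Q = 38.8.
%Δp = (22.4 − 23) / 23 × 100 = -2.61%.

-2.61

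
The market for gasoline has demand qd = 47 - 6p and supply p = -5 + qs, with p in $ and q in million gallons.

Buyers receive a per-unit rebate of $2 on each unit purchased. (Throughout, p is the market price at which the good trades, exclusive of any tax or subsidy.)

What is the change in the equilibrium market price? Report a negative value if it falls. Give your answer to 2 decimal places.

Before the shock: 47 - 6p = p + 5 ⇒ 42 = 7p ⇒ p = 6, q = 11.
Since buyers' out-of-pocket price is the market price minus the rebate, the effective demand curve becomes qd = 59 - 6p.
Equate the new curves: 59 - 6p = p + 5, giving 54 = 7p, p = 54/7 ≈ 7.7143, q = 89/7 ≈ 12.7143.
Δp = 7.7143 − 6 = +1.71.

+1.71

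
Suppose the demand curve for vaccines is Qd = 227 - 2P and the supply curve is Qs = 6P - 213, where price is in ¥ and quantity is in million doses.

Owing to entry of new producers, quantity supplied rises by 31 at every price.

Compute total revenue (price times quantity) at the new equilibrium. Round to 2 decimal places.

Solve the original market: 227 - 2P = 6P - 213, hence P = 55 and Q = 117.
The new curves are Qd = 227 - 2P (demand) and Qs = 6P - 182 (supply).
New equilibrium: 227 - 2P = 6P - 182 ⇒ 409 = 8P ⇒ P = 51.125, Q = 124.75.
New expenditure = 51.125 × 124.75 = 6377.84.

6377.84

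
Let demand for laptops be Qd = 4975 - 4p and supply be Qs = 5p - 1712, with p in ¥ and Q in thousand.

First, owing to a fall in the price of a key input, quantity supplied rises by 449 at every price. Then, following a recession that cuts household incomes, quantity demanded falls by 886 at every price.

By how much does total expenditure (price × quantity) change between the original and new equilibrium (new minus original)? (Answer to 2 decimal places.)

Solve the original market: 4975 - 4p = 5p - 1712, hence p = 743 and Q = 2003.
With the change applied: demand Qd = 4089 - 4p, supply Qs = 5p - 1263.
New equilibrium: 4089 - 4p = 5p - 1263 ⇒ 5352 = 9p ⇒ p = 1784/3 ≈ 594.6667, Q = 5131/3 ≈ 1710.3333.
Expenditure moves from 743×2003 = 1488229 to 594.6667×1710.3333 = 1017078.2222; change = -471150.78.

-471150.78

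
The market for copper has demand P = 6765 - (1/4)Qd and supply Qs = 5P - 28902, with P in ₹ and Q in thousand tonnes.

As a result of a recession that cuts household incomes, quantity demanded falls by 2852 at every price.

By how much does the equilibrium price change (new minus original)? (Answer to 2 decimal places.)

-316.89

Initially, 27060 - 4P = 5P - 28902, so 55962 = 9P and P = 6218, Q = 2188.
The shock moves the curves to Qd = 24208 - 4P and Qs = 5P - 28902.
New equilibrium: 24208 - 4P = 5P - 28902 ⇒ 53110 = 9P ⇒ P = 53110/9 ≈ 5901.1111, Q = 5432/9 ≈ 603.5556.
ΔP = 5901.1111 − 6218 = -316.89.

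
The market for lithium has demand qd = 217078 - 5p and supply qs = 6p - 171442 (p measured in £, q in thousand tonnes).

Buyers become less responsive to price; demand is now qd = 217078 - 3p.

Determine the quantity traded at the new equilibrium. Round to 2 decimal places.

Initially, 217078 - 5p = 6p - 171442, so 388520 = 11p and p = 35320, q = 40478.
After the shift, demand is qd = 217078 - 3p and supply is qs = 6p - 171442.
Setting them equal: 217078 - 3p = 6p - 171442 → 388520 = 9p, so p = 388520/9 ≈ 43168.8889 and q = 262714/3 ≈ 87571.3333.

87571.33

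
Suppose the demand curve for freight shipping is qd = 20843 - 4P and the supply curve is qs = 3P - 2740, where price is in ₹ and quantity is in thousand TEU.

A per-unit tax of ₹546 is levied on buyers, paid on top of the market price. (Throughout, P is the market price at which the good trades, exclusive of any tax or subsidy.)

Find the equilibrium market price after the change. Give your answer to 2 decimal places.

Solve the original market: 20843 - 4P = 3P - 2740, hence P = 3369 and q = 7367.
Since buyers pay the price plus the tax, the effective demand curve becomes qd = 18659 - 4P.
Setting them equal: 18659 - 4P = 3P - 2740 → 21399 = 7P, so P = 3057 and q = 6431.

3057.00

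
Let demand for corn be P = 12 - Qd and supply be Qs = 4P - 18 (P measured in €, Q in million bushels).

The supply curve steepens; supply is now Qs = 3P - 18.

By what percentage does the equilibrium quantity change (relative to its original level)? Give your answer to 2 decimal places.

Original equilibrium: 12 - P = 4P - 18 gives 30 = 5P, so P = 6 and Q = 6.
After the shift, demand is Qd = 12 - P and supply is Qs = 3P - 18.
Equate the new curves: 12 - P = 3P - 18, giving 30 = 4P, P = 7.5, Q = 4.5.
%ΔQ = (4.5 − 6) / 6 × 100 = -25.00%.

-25.00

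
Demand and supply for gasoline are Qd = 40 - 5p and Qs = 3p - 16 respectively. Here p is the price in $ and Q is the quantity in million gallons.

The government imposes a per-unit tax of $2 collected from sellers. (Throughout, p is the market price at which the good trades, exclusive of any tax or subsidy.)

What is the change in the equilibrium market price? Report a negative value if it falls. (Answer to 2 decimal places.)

+0.75

Before the shock: 40 - 5p = 3p - 16 ⇒ 56 = 8p ⇒ p = 7, Q = 5.
Since sellers keep the price net of the tax, the effective supply curve becomes Qs = 3p - 22.
Setting them equal: 40 - 5p = 3p - 22 → 62 = 8p, so p = 7.75 and Q = 1.25.
Δp = 7.75 − 7 = +0.75.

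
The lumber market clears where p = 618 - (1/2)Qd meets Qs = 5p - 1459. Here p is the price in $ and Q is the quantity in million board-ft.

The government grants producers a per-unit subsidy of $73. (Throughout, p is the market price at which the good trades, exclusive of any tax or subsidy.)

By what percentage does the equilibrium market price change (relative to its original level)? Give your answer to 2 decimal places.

-13.54

Original equilibrium: 1236 - 2p = 5p - 1459 gives 2695 = 7p, so p = 385 and Q = 466.
Since sellers receive the price plus the subsidy, the effective supply curve becomes Qs = 5p - 1094.
Equate the new curves: 1236 - 2p = 5p - 1094, giving 2330 = 7p, p = 2330/7 ≈ 332.8571, Q = 3992/7 ≈ 570.2857.
%Δp = (332.8571 − 385) / 385 × 100 = -13.54%.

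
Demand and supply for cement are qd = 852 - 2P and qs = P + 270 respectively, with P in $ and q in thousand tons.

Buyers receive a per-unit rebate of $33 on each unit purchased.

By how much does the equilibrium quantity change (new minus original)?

Original equilibrium: 852 - 2P = P + 270 gives 582 = 3P, so P = 194 and q = 464.
Since buyers' out-of-pocket price is the market price minus the rebate, the effective demand curve becomes qd = 918 - 2P.
Equate the new curves: 918 - 2P = P + 270, giving 648 = 3P, P = 216, q = 486.
Δq = 486 − 464 = +22.

+22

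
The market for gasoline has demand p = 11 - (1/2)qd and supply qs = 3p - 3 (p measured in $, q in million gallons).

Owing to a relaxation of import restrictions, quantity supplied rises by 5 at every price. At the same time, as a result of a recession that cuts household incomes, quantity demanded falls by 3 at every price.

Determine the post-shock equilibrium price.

Original equilibrium: 22 - 2p = 3p - 3 gives 25 = 5p, so p = 5 and q = 12.
After the shift, demand is qd = 19 - 2p and supply is qs = 3p + 2.
Equate the new curves: 19 - 2p = 3p + 2, giving 17 = 5p, p = 3.4, q = 12.2.

3.4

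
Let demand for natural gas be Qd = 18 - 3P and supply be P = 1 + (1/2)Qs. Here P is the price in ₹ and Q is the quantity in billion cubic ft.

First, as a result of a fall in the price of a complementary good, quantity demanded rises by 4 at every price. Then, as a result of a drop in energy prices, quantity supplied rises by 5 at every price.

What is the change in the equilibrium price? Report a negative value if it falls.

-0.2

Original equilibrium: 18 - 3P = 2P - 2 gives 20 = 5P, so P = 4 and Q = 6.
With the change applied: demand Qd = 22 - 3P, supply Qs = 2P + 3.
Setting them equal: 22 - 3P = 2P + 3 → 19 = 5P, so P = 3.8 and Q = 10.6.
ΔP = 3.8 − 4 = -0.2.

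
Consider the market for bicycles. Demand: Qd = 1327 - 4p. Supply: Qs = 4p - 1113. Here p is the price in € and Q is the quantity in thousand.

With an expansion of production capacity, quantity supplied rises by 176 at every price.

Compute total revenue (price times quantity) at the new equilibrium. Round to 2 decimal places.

55185.00

Solve the original market: 1327 - 4p = 4p - 1113, hence p = 305 and Q = 107.
The new curves are Qd = 1327 - 4p (demand) and Qs = 4p - 937 (supply).
Clearing the new market: 1327 - 4p = 4p - 937, so p = 283 and Q = 195.
New expenditure = 283 × 195 = 55185.00.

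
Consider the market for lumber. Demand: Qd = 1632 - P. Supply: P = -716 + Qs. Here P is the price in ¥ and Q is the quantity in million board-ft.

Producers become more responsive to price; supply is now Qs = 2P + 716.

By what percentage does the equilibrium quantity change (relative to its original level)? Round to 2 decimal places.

+13.00

Original equilibrium: 1632 - P = P + 716 gives 916 = 2P, so P = 458 and Q = 1174.
The new curves are Qd = 1632 - P (demand) and Qs = 2P + 716 (supply).
Equate the new curves: 1632 - P = 2P + 716, giving 916 = 3P, P = 916/3 ≈ 305.3333, Q = 3980/3 ≈ 1326.6667.
%ΔQ = (1326.6667 − 1174) / 1174 × 100 = +13.00%.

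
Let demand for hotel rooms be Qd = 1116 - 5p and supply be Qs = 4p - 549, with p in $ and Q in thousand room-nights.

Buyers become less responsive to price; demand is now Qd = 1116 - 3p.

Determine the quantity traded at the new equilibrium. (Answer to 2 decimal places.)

Initially, 1116 - 5p = 4p - 549, so 1665 = 9p and p = 185, Q = 191.
The shock moves the curves to Qd = 1116 - 3p and Qs = 4p - 549.
New equilibrium: 1116 - 3p = 4p - 549 ⇒ 1665 = 7p ⇒ p = 1665/7 ≈ 237.8571, Q = 2817/7 ≈ 402.4286.

402.43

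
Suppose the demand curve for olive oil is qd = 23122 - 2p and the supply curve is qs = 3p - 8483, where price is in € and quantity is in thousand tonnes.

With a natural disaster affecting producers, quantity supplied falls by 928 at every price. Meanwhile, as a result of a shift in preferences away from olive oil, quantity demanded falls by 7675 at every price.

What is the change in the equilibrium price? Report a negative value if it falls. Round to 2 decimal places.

Initially, 23122 - 2p = 3p - 8483, so 31605 = 5p and p = 6321, q = 10480.
The new curves are qd = 15447 - 2p (demand) and qs = 3p - 9411 (supply).
Clearing the new market: 15447 - 2p = 3p - 9411, so p = 4971.6 and q = 5503.8.
Δp = 4971.6 − 6321 = -1349.40.

-1349.40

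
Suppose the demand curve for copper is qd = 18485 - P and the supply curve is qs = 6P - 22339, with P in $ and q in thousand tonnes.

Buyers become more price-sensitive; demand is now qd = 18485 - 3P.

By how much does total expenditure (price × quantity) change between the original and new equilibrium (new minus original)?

-51670224

Before the shock: 18485 - P = 6P - 22339 ⇒ 40824 = 7P ⇒ P = 5832, q = 12653.
After the shift, demand is qd = 18485 - 3P and supply is qs = 6P - 22339.
Clearing the new market: 18485 - 3P = 6P - 22339, so P = 4536 and q = 4877.
Expenditure moves from 5832×12653 = 73792296 to 4536×4877 = 22122072; change = -51670224.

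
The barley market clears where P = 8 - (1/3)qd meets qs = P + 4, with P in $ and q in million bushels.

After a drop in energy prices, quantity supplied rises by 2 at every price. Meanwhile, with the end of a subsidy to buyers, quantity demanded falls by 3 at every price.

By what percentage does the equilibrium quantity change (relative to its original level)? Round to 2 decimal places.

+8.33

Solve the original market: 24 - 3P = P + 4, hence P = 5 and q = 9.
After the shift, demand is qd = 21 - 3P and supply is qs = P + 6.
Equate the new curves: 21 - 3P = P + 6, giving 15 = 4P, P = 3.75, q = 9.75.
%Δq = (9.75 − 9) / 9 × 100 = +8.33%.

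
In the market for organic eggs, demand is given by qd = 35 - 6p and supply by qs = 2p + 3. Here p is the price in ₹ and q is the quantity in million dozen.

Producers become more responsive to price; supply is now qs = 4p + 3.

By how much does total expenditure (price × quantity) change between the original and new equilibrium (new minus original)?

Before the shock: 35 - 6p = 2p + 3 ⇒ 32 = 8p ⇒ p = 4, q = 11.
With the change applied: demand qd = 35 - 6p, supply qs = 4p + 3.
New equilibrium: 35 - 6p = 4p + 3 ⇒ 32 = 10p ⇒ p = 3.2, q = 15.8.
Expenditure moves from 4×11 = 44 to 3.2×15.8 = 50.56; change = +6.56.

+6.56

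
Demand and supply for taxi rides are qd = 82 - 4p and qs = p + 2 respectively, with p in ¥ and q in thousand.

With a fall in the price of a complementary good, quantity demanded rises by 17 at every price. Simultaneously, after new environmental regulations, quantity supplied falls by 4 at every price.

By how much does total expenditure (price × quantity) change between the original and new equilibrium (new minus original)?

Solve the original market: 82 - 4p = p + 2, hence p = 16 and q = 18.
The shock moves the curves to qd = 99 - 4p and qs = p - 2.
Equate the new curves: 99 - 4p = p - 2, giving 101 = 5p, p = 20.2, q = 18.2.
Expenditure moves from 16×18 = 288 to 20.2×18.2 = 367.64; change = +79.64.

+79.64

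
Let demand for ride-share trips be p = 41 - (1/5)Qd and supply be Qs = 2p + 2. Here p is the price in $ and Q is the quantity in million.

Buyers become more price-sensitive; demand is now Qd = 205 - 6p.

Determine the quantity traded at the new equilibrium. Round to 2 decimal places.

52.75

Solve the original market: 205 - 5p = 2p + 2, hence p = 29 and Q = 60.
After the shift, demand is Qd = 205 - 6p and supply is Qs = 2p + 2.
Clearing the new market: 205 - 6p = 2p + 2, so p = 25.375 and Q = 52.75.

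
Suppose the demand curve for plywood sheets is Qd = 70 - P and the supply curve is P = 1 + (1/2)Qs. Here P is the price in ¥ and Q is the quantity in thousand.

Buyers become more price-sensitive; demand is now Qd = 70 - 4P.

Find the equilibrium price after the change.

12

Before the shock: 70 - P = 2P - 2 ⇒ 72 = 3P ⇒ P = 24, Q = 46.
The shock moves the curves to Qd = 70 - 4P and Qs = 2P - 2.
Setting them equal: 70 - 4P = 2P - 2 → 72 = 6P, so P = 12 and Q = 22.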